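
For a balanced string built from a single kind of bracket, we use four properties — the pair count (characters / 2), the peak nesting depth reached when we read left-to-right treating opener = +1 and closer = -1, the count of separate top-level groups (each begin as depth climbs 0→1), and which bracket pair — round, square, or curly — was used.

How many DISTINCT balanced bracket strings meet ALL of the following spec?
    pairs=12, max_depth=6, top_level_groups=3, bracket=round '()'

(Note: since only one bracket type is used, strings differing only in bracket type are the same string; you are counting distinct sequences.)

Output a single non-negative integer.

Answer: 5925

Derivation:
Spec: pairs=12 depth=6 groups=3
Count(depth <= 6) = 39650
Count(depth <= 5) = 33725
Count(depth == 6) = 39650 - 33725 = 5925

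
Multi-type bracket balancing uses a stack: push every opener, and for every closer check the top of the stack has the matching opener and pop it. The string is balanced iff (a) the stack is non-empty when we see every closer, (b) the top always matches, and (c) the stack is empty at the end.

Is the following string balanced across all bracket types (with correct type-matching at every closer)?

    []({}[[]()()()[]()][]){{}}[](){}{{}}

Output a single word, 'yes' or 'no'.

Answer: yes

Derivation:
pos 0: push '['; stack = [
pos 1: ']' matches '['; pop; stack = (empty)
pos 2: push '('; stack = (
pos 3: push '{'; stack = ({
pos 4: '}' matches '{'; pop; stack = (
pos 5: push '['; stack = ([
pos 6: push '['; stack = ([[
pos 7: ']' matches '['; pop; stack = ([
pos 8: push '('; stack = ([(
pos 9: ')' matches '('; pop; stack = ([
pos 10: push '('; stack = ([(
pos 11: ')' matches '('; pop; stack = ([
pos 12: push '('; stack = ([(
pos 13: ')' matches '('; pop; stack = ([
pos 14: push '['; stack = ([[
pos 15: ']' matches '['; pop; stack = ([
pos 16: push '('; stack = ([(
pos 17: ')' matches '('; pop; stack = ([
pos 18: ']' matches '['; pop; stack = (
pos 19: push '['; stack = ([
pos 20: ']' matches '['; pop; stack = (
pos 21: ')' matches '('; pop; stack = (empty)
pos 22: push '{'; stack = {
pos 23: push '{'; stack = {{
pos 24: '}' matches '{'; pop; stack = {
pos 25: '}' matches '{'; pop; stack = (empty)
pos 26: push '['; stack = [
pos 27: ']' matches '['; pop; stack = (empty)
pos 28: push '('; stack = (
pos 29: ')' matches '('; pop; stack = (empty)
pos 30: push '{'; stack = {
pos 31: '}' matches '{'; pop; stack = (empty)
pos 32: push '{'; stack = {
pos 33: push '{'; stack = {{
pos 34: '}' matches '{'; pop; stack = {
pos 35: '}' matches '{'; pop; stack = (empty)
end: stack empty → VALID
Verdict: properly nested → yes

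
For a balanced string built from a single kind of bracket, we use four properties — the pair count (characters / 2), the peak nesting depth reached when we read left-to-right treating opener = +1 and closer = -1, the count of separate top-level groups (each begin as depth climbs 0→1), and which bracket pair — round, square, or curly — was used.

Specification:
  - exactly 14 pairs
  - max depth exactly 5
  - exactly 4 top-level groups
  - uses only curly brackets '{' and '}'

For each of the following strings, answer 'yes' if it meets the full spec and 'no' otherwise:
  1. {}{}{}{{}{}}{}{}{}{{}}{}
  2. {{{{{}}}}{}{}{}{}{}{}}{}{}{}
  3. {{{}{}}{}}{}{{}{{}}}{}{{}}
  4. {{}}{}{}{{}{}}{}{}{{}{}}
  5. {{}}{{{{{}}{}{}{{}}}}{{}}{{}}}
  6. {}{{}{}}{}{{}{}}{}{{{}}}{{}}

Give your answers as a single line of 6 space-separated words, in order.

Answer: no yes no no no no

Derivation:
String 1 '{}{}{}{{}{}}{}{}{}{{}}{}': depth seq [1 0 1 0 1 0 1 2 1 2 1 0 1 0 1 0 1 0 1 2 1 0 1 0]
  -> pairs=12 depth=2 groups=9 -> no
String 2 '{{{{{}}}}{}{}{}{}{}{}}{}{}{}': depth seq [1 2 3 4 5 4 3 2 1 2 1 2 1 2 1 2 1 2 1 2 1 0 1 0 1 0 1 0]
  -> pairs=14 depth=5 groups=4 -> yes
String 3 '{{{}{}}{}}{}{{}{{}}}{}{{}}': depth seq [1 2 3 2 3 2 1 2 1 0 1 0 1 2 1 2 3 2 1 0 1 0 1 2 1 0]
  -> pairs=13 depth=3 groups=5 -> no
String 4 '{{}}{}{}{{}{}}{}{}{{}{}}': depth seq [1 2 1 0 1 0 1 0 1 2 1 2 1 0 1 0 1 0 1 2 1 2 1 0]
  -> pairs=12 depth=2 groups=7 -> no
String 5 '{{}}{{{{{}}{}{}{{}}}}{{}}{{}}}': depth seq [1 2 1 0 1 2 3 4 5 4 3 4 3 4 3 4 5 4 3 2 1 2 3 2 1 2 3 2 1 0]
  -> pairs=15 depth=5 groups=2 -> no
String 6 '{}{{}{}}{}{{}{}}{}{{{}}}{{}}': depth seq [1 0 1 2 1 2 1 0 1 0 1 2 1 2 1 0 1 0 1 2 3 2 1 0 1 2 1 0]
  -> pairs=14 depth=3 groups=7 -> no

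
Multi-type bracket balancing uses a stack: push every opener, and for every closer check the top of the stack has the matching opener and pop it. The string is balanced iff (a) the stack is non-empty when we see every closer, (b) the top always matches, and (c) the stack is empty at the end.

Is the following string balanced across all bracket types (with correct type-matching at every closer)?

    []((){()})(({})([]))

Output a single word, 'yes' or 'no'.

Answer: yes

Derivation:
pos 0: push '['; stack = [
pos 1: ']' matches '['; pop; stack = (empty)
pos 2: push '('; stack = (
pos 3: push '('; stack = ((
pos 4: ')' matches '('; pop; stack = (
pos 5: push '{'; stack = ({
pos 6: push '('; stack = ({(
pos 7: ')' matches '('; pop; stack = ({
pos 8: '}' matches '{'; pop; stack = (
pos 9: ')' matches '('; pop; stack = (empty)
pos 10: push '('; stack = (
pos 11: push '('; stack = ((
pos 12: push '{'; stack = (({
pos 13: '}' matches '{'; pop; stack = ((
pos 14: ')' matches '('; pop; stack = (
pos 15: push '('; stack = ((
pos 16: push '['; stack = (([
pos 17: ']' matches '['; pop; stack = ((
pos 18: ')' matches '('; pop; stack = (
pos 19: ')' matches '('; pop; stack = (empty)
end: stack empty → VALID
Verdict: properly nested → yes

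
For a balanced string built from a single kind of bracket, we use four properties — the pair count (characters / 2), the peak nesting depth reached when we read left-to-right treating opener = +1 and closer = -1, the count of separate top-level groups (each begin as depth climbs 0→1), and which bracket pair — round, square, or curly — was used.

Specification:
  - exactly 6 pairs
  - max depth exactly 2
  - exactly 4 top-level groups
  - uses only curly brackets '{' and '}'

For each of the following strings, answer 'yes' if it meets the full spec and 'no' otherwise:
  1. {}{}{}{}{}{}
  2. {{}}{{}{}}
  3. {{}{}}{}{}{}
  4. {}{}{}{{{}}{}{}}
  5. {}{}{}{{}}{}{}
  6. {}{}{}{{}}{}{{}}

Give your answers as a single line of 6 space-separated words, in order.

String 1 '{}{}{}{}{}{}': depth seq [1 0 1 0 1 0 1 0 1 0 1 0]
  -> pairs=6 depth=1 groups=6 -> no
String 2 '{{}}{{}{}}': depth seq [1 2 1 0 1 2 1 2 1 0]
  -> pairs=5 depth=2 groups=2 -> no
String 3 '{{}{}}{}{}{}': depth seq [1 2 1 2 1 0 1 0 1 0 1 0]
  -> pairs=6 depth=2 groups=4 -> yes
String 4 '{}{}{}{{{}}{}{}}': depth seq [1 0 1 0 1 0 1 2 3 2 1 2 1 2 1 0]
  -> pairs=8 depth=3 groups=4 -> no
String 5 '{}{}{}{{}}{}{}': depth seq [1 0 1 0 1 0 1 2 1 0 1 0 1 0]
  -> pairs=7 depth=2 groups=6 -> no
String 6 '{}{}{}{{}}{}{{}}': depth seq [1 0 1 0 1 0 1 2 1 0 1 0 1 2 1 0]
  -> pairs=8 depth=2 groups=6 -> no

Answer: no no yes no no no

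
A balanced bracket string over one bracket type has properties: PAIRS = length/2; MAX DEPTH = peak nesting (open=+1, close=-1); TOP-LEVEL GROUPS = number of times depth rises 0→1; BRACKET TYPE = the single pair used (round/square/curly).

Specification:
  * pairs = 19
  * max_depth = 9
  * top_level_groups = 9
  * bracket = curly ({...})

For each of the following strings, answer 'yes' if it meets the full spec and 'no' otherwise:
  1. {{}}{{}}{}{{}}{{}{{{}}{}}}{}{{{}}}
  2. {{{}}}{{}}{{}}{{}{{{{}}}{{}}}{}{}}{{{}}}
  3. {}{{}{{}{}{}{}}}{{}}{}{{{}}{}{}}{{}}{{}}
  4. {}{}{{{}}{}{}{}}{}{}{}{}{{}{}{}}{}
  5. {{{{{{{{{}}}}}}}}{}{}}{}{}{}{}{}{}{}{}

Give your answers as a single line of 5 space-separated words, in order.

Answer: no no no no yes

Derivation:
String 1 '{{}}{{}}{}{{}}{{}{{{}}{}}}{}{{{}}}': depth seq [1 2 1 0 1 2 1 0 1 0 1 2 1 0 1 2 1 2 3 4 3 2 3 2 1 0 1 0 1 2 3 2 1 0]
  -> pairs=17 depth=4 groups=7 -> no
String 2 '{{{}}}{{}}{{}}{{}{{{{}}}{{}}}{}{}}{{{}}}': depth seq [1 2 3 2 1 0 1 2 1 0 1 2 1 0 1 2 1 2 3 4 5 4 3 2 3 4 3 2 1 2 1 2 1 0 1 2 3 2 1 0]
  -> pairs=20 depth=5 groups=5 -> no
String 3 '{}{{}{{}{}{}{}}}{{}}{}{{{}}{}{}}{{}}{{}}': depth seq [1 0 1 2 1 2 3 2 3 2 3 2 3 2 1 0 1 2 1 0 1 0 1 2 3 2 1 2 1 2 1 0 1 2 1 0 1 2 1 0]
  -> pairs=20 depth=3 groups=7 -> no
String 4 '{}{}{{{}}{}{}{}}{}{}{}{}{{}{}{}}{}': depth seq [1 0 1 0 1 2 3 2 1 2 1 2 1 2 1 0 1 0 1 0 1 0 1 0 1 2 1 2 1 2 1 0 1 0]
  -> pairs=17 depth=3 groups=9 -> no
String 5 '{{{{{{{{{}}}}}}}}{}{}}{}{}{}{}{}{}{}{}': depth seq [1 2 3 4 5 6 7 8 9 8 7 6 5 4 3 2 1 2 1 2 1 0 1 0 1 0 1 0 1 0 1 0 1 0 1 0 1 0]
  -> pairs=19 depth=9 groups=9 -> yes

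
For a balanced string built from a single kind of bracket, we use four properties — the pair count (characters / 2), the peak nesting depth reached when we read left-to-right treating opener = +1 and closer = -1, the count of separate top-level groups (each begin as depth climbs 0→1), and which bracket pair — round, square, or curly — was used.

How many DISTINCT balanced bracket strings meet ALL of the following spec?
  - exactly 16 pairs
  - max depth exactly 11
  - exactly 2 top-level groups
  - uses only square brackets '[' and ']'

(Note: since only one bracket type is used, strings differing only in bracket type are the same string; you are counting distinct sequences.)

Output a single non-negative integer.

Answer: 27956

Derivation:
Spec: pairs=16 depth=11 groups=2
Count(depth <= 11) = 9689103
Count(depth <= 10) = 9661147
Count(depth == 11) = 9689103 - 9661147 = 27956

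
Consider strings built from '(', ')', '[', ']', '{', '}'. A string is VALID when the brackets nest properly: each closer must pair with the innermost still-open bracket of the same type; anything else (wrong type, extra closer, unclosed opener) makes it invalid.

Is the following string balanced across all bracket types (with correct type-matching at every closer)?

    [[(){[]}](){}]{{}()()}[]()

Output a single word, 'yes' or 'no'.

pos 0: push '['; stack = [
pos 1: push '['; stack = [[
pos 2: push '('; stack = [[(
pos 3: ')' matches '('; pop; stack = [[
pos 4: push '{'; stack = [[{
pos 5: push '['; stack = [[{[
pos 6: ']' matches '['; pop; stack = [[{
pos 7: '}' matches '{'; pop; stack = [[
pos 8: ']' matches '['; pop; stack = [
pos 9: push '('; stack = [(
pos 10: ')' matches '('; pop; stack = [
pos 11: push '{'; stack = [{
pos 12: '}' matches '{'; pop; stack = [
pos 13: ']' matches '['; pop; stack = (empty)
pos 14: push '{'; stack = {
pos 15: push '{'; stack = {{
pos 16: '}' matches '{'; pop; stack = {
pos 17: push '('; stack = {(
pos 18: ')' matches '('; pop; stack = {
pos 19: push '('; stack = {(
pos 20: ')' matches '('; pop; stack = {
pos 21: '}' matches '{'; pop; stack = (empty)
pos 22: push '['; stack = [
pos 23: ']' matches '['; pop; stack = (empty)
pos 24: push '('; stack = (
pos 25: ')' matches '('; pop; stack = (empty)
end: stack empty → VALID
Verdict: properly nested → yes

Answer: yes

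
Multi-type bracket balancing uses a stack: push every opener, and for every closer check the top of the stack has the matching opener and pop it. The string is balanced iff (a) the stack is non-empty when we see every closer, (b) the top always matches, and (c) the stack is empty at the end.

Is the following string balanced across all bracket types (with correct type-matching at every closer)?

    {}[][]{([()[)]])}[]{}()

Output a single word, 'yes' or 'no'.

Answer: no

Derivation:
pos 0: push '{'; stack = {
pos 1: '}' matches '{'; pop; stack = (empty)
pos 2: push '['; stack = [
pos 3: ']' matches '['; pop; stack = (empty)
pos 4: push '['; stack = [
pos 5: ']' matches '['; pop; stack = (empty)
pos 6: push '{'; stack = {
pos 7: push '('; stack = {(
pos 8: push '['; stack = {([
pos 9: push '('; stack = {([(
pos 10: ')' matches '('; pop; stack = {([
pos 11: push '['; stack = {([[
pos 12: saw closer ')' but top of stack is '[' (expected ']') → INVALID
Verdict: type mismatch at position 12: ')' closes '[' → no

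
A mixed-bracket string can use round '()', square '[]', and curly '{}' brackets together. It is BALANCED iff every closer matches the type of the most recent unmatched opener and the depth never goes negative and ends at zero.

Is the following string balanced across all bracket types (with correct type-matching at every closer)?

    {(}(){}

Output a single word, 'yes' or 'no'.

Answer: no

Derivation:
pos 0: push '{'; stack = {
pos 1: push '('; stack = {(
pos 2: saw closer '}' but top of stack is '(' (expected ')') → INVALID
Verdict: type mismatch at position 2: '}' closes '(' → no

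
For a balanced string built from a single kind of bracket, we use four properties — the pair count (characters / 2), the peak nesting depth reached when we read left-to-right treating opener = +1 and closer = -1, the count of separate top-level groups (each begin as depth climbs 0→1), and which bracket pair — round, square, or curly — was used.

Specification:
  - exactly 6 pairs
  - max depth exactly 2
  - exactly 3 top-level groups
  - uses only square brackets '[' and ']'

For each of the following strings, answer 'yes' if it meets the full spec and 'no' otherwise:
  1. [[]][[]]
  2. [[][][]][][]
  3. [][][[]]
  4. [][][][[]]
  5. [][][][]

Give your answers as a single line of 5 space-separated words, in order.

String 1 '[[]][[]]': depth seq [1 2 1 0 1 2 1 0]
  -> pairs=4 depth=2 groups=2 -> no
String 2 '[[][][]][][]': depth seq [1 2 1 2 1 2 1 0 1 0 1 0]
  -> pairs=6 depth=2 groups=3 -> yes
String 3 '[][][[]]': depth seq [1 0 1 0 1 2 1 0]
  -> pairs=4 depth=2 groups=3 -> no
String 4 '[][][][[]]': depth seq [1 0 1 0 1 0 1 2 1 0]
  -> pairs=5 depth=2 groups=4 -> no
String 5 '[][][][]': depth seq [1 0 1 0 1 0 1 0]
  -> pairs=4 depth=1 groups=4 -> no

Answer: no yes no no no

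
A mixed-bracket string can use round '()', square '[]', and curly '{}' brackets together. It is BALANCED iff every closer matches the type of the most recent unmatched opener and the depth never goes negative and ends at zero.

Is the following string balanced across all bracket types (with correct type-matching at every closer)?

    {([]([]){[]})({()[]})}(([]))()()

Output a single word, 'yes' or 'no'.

Answer: yes

Derivation:
pos 0: push '{'; stack = {
pos 1: push '('; stack = {(
pos 2: push '['; stack = {([
pos 3: ']' matches '['; pop; stack = {(
pos 4: push '('; stack = {((
pos 5: push '['; stack = {(([
pos 6: ']' matches '['; pop; stack = {((
pos 7: ')' matches '('; pop; stack = {(
pos 8: push '{'; stack = {({
pos 9: push '['; stack = {({[
pos 10: ']' matches '['; pop; stack = {({
pos 11: '}' matches '{'; pop; stack = {(
pos 12: ')' matches '('; pop; stack = {
pos 13: push '('; stack = {(
pos 14: push '{'; stack = {({
pos 15: push '('; stack = {({(
pos 16: ')' matches '('; pop; stack = {({
pos 17: push '['; stack = {({[
pos 18: ']' matches '['; pop; stack = {({
pos 19: '}' matches '{'; pop; stack = {(
pos 20: ')' matches '('; pop; stack = {
pos 21: '}' matches '{'; pop; stack = (empty)
pos 22: push '('; stack = (
pos 23: push '('; stack = ((
pos 24: push '['; stack = (([
pos 25: ']' matches '['; pop; stack = ((
pos 26: ')' matches '('; pop; stack = (
pos 27: ')' matches '('; pop; stack = (empty)
pos 28: push '('; stack = (
pos 29: ')' matches '('; pop; stack = (empty)
pos 30: push '('; stack = (
pos 31: ')' matches '('; pop; stack = (empty)
end: stack empty → VALID
Verdict: properly nested → yes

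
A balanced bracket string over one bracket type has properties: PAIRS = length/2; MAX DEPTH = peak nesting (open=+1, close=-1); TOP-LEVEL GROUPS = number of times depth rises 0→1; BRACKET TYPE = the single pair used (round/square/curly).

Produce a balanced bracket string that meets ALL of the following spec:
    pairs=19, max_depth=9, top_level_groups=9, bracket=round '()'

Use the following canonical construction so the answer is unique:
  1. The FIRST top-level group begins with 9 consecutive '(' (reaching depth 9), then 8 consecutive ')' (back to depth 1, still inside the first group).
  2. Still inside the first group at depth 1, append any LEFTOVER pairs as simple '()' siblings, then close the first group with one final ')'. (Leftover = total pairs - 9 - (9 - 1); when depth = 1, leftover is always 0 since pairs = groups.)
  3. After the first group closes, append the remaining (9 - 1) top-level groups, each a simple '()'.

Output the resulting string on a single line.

Answer: ((((((((())))))))()())()()()()()()()()

Derivation:
Spec: pairs=19 depth=9 groups=9
Leftover pairs = 19 - 9 - (9-1) = 2
First group: deep chain of depth 9 + 2 sibling pairs
Remaining 8 groups: simple '()' each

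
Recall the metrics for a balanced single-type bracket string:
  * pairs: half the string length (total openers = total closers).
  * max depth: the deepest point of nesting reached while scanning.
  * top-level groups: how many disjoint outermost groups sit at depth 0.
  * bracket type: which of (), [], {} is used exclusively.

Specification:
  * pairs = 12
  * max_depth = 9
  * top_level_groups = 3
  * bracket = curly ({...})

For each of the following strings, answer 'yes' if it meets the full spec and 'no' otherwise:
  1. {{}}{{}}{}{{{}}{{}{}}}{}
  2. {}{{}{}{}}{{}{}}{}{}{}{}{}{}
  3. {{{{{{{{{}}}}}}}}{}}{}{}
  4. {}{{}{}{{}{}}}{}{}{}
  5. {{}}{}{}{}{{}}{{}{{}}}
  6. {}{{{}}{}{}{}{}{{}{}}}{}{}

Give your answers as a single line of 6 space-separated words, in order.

String 1 '{{}}{{}}{}{{{}}{{}{}}}{}': depth seq [1 2 1 0 1 2 1 0 1 0 1 2 3 2 1 2 3 2 3 2 1 0 1 0]
  -> pairs=12 depth=3 groups=5 -> no
String 2 '{}{{}{}{}}{{}{}}{}{}{}{}{}{}': depth seq [1 0 1 2 1 2 1 2 1 0 1 2 1 2 1 0 1 0 1 0 1 0 1 0 1 0 1 0]
  -> pairs=14 depth=2 groups=9 -> no
String 3 '{{{{{{{{{}}}}}}}}{}}{}{}': depth seq [1 2 3 4 5 6 7 8 9 8 7 6 5 4 3 2 1 2 1 0 1 0 1 0]
  -> pairs=12 depth=9 groups=3 -> yes
String 4 '{}{{}{}{{}{}}}{}{}{}': depth seq [1 0 1 2 1 2 1 2 3 2 3 2 1 0 1 0 1 0 1 0]
  -> pairs=10 depth=3 groups=5 -> no
String 5 '{{}}{}{}{}{{}}{{}{{}}}': depth seq [1 2 1 0 1 0 1 0 1 0 1 2 1 0 1 2 1 2 3 2 1 0]
  -> pairs=11 depth=3 groups=6 -> no
String 6 '{}{{{}}{}{}{}{}{{}{}}}{}{}': depth seq [1 0 1 2 3 2 1 2 1 2 1 2 1 2 1 2 3 2 3 2 1 0 1 0 1 0]
  -> pairs=13 depth=3 groups=4 -> no

Answer: no no yes no no no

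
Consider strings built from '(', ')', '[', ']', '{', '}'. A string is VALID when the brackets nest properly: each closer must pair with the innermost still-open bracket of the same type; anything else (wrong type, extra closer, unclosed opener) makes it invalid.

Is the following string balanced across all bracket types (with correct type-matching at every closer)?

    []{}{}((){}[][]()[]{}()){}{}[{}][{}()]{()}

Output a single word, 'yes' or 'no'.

Answer: yes

Derivation:
pos 0: push '['; stack = [
pos 1: ']' matches '['; pop; stack = (empty)
pos 2: push '{'; stack = {
pos 3: '}' matches '{'; pop; stack = (empty)
pos 4: push '{'; stack = {
pos 5: '}' matches '{'; pop; stack = (empty)
pos 6: push '('; stack = (
pos 7: push '('; stack = ((
pos 8: ')' matches '('; pop; stack = (
pos 9: push '{'; stack = ({
pos 10: '}' matches '{'; pop; stack = (
pos 11: push '['; stack = ([
pos 12: ']' matches '['; pop; stack = (
pos 13: push '['; stack = ([
pos 14: ']' matches '['; pop; stack = (
pos 15: push '('; stack = ((
pos 16: ')' matches '('; pop; stack = (
pos 17: push '['; stack = ([
pos 18: ']' matches '['; pop; stack = (
pos 19: push '{'; stack = ({
pos 20: '}' matches '{'; pop; stack = (
pos 21: push '('; stack = ((
pos 22: ')' matches '('; pop; stack = (
pos 23: ')' matches '('; pop; stack = (empty)
pos 24: push '{'; stack = {
pos 25: '}' matches '{'; pop; stack = (empty)
pos 26: push '{'; stack = {
pos 27: '}' matches '{'; pop; stack = (empty)
pos 28: push '['; stack = [
pos 29: push '{'; stack = [{
pos 30: '}' matches '{'; pop; stack = [
pos 31: ']' matches '['; pop; stack = (empty)
pos 32: push '['; stack = [
pos 33: push '{'; stack = [{
pos 34: '}' matches '{'; pop; stack = [
pos 35: push '('; stack = [(
pos 36: ')' matches '('; pop; stack = [
pos 37: ']' matches '['; pop; stack = (empty)
pos 38: push '{'; stack = {
pos 39: push '('; stack = {(
pos 40: ')' matches '('; pop; stack = {
pos 41: '}' matches '{'; pop; stack = (empty)
end: stack empty → VALID
Verdict: properly nested → yes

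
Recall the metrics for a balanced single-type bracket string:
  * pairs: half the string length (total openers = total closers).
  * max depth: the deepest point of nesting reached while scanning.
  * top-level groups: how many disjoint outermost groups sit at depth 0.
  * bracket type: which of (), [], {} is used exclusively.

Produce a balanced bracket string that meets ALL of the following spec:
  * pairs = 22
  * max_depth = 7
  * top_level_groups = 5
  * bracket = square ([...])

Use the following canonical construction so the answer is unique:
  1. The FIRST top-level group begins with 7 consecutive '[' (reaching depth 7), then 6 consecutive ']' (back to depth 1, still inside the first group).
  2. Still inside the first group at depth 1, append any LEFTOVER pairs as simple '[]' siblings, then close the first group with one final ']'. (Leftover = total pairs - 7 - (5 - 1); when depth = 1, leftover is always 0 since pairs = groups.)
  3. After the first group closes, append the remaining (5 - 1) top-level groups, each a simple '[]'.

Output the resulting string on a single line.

Spec: pairs=22 depth=7 groups=5
Leftover pairs = 22 - 7 - (5-1) = 11
First group: deep chain of depth 7 + 11 sibling pairs
Remaining 4 groups: simple '[]' each

Answer: [[[[[[[]]]]]][][][][][][][][][][][]][][][][]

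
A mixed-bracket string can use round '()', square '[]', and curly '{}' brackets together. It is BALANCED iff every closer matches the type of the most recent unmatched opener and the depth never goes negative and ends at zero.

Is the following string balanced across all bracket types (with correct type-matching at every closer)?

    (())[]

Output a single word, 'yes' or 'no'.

Answer: yes

Derivation:
pos 0: push '('; stack = (
pos 1: push '('; stack = ((
pos 2: ')' matches '('; pop; stack = (
pos 3: ')' matches '('; pop; stack = (empty)
pos 4: push '['; stack = [
pos 5: ']' matches '['; pop; stack = (empty)
end: stack empty → VALID
Verdict: properly nested → yes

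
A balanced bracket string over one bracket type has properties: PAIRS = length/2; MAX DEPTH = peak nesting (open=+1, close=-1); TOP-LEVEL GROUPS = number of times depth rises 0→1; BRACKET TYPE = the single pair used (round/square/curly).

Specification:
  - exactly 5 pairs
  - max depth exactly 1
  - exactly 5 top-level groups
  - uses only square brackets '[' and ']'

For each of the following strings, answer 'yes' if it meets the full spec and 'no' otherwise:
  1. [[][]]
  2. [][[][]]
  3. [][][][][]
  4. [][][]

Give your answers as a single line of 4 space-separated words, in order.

String 1 '[[][]]': depth seq [1 2 1 2 1 0]
  -> pairs=3 depth=2 groups=1 -> no
String 2 '[][[][]]': depth seq [1 0 1 2 1 2 1 0]
  -> pairs=4 depth=2 groups=2 -> no
String 3 '[][][][][]': depth seq [1 0 1 0 1 0 1 0 1 0]
  -> pairs=5 depth=1 groups=5 -> yes
String 4 '[][][]': depth seq [1 0 1 0 1 0]
  -> pairs=3 depth=1 groups=3 -> no

Answer: no no yes no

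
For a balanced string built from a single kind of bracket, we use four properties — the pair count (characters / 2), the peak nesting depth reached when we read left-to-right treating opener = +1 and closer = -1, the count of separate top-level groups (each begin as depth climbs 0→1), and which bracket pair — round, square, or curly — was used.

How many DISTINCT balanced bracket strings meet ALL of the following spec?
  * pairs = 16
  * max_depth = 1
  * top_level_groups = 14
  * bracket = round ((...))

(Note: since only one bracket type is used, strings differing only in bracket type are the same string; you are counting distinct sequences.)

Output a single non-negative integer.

Answer: 0

Derivation:
Spec: pairs=16 depth=1 groups=14
Count(depth <= 1) = 0
Count(depth <= 0) = 0
Count(depth == 1) = 0 - 0 = 0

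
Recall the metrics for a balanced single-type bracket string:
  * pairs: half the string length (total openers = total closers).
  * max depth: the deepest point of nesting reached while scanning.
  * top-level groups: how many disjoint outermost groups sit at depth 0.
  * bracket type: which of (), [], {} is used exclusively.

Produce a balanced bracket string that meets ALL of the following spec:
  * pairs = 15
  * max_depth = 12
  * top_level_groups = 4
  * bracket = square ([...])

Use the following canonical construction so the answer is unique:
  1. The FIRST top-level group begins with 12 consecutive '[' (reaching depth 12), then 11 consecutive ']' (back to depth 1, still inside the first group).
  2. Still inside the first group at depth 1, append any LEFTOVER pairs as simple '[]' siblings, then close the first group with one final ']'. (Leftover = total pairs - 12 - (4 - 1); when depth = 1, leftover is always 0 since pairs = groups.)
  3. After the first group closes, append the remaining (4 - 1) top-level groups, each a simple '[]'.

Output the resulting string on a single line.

Answer: [[[[[[[[[[[[]]]]]]]]]]]][][][]

Derivation:
Spec: pairs=15 depth=12 groups=4
Leftover pairs = 15 - 12 - (4-1) = 0
First group: deep chain of depth 12 + 0 sibling pairs
Remaining 3 groups: simple '[]' each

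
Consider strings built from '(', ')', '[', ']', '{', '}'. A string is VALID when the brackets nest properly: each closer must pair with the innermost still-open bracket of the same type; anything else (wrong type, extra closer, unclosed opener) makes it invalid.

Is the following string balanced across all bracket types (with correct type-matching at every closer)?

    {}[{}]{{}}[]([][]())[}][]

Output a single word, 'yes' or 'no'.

pos 0: push '{'; stack = {
pos 1: '}' matches '{'; pop; stack = (empty)
pos 2: push '['; stack = [
pos 3: push '{'; stack = [{
pos 4: '}' matches '{'; pop; stack = [
pos 5: ']' matches '['; pop; stack = (empty)
pos 6: push '{'; stack = {
pos 7: push '{'; stack = {{
pos 8: '}' matches '{'; pop; stack = {
pos 9: '}' matches '{'; pop; stack = (empty)
pos 10: push '['; stack = [
pos 11: ']' matches '['; pop; stack = (empty)
pos 12: push '('; stack = (
pos 13: push '['; stack = ([
pos 14: ']' matches '['; pop; stack = (
pos 15: push '['; stack = ([
pos 16: ']' matches '['; pop; stack = (
pos 17: push '('; stack = ((
pos 18: ')' matches '('; pop; stack = (
pos 19: ')' matches '('; pop; stack = (empty)
pos 20: push '['; stack = [
pos 21: saw closer '}' but top of stack is '[' (expected ']') → INVALID
Verdict: type mismatch at position 21: '}' closes '[' → no

Answer: no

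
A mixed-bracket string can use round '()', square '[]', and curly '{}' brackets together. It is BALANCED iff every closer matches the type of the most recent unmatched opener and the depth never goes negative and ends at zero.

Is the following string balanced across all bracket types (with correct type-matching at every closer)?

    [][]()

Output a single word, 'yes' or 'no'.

Answer: yes

Derivation:
pos 0: push '['; stack = [
pos 1: ']' matches '['; pop; stack = (empty)
pos 2: push '['; stack = [
pos 3: ']' matches '['; pop; stack = (empty)
pos 4: push '('; stack = (
pos 5: ')' matches '('; pop; stack = (empty)
end: stack empty → VALID
Verdict: properly nested → yes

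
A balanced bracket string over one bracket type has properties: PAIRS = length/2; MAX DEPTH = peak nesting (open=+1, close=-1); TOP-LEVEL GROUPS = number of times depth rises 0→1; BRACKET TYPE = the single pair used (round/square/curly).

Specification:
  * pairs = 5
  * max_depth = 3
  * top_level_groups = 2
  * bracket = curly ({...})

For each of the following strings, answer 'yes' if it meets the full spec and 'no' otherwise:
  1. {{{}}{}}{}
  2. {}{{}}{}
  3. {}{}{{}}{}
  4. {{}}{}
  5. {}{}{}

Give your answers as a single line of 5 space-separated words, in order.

String 1 '{{{}}{}}{}': depth seq [1 2 3 2 1 2 1 0 1 0]
  -> pairs=5 depth=3 groups=2 -> yes
String 2 '{}{{}}{}': depth seq [1 0 1 2 1 0 1 0]
  -> pairs=4 depth=2 groups=3 -> no
String 3 '{}{}{{}}{}': depth seq [1 0 1 0 1 2 1 0 1 0]
  -> pairs=5 depth=2 groups=4 -> no
String 4 '{{}}{}': depth seq [1 2 1 0 1 0]
  -> pairs=3 depth=2 groups=2 -> no
String 5 '{}{}{}': depth seq [1 0 1 0 1 0]
  -> pairs=3 depth=1 groups=3 -> no

Answer: yes no no no no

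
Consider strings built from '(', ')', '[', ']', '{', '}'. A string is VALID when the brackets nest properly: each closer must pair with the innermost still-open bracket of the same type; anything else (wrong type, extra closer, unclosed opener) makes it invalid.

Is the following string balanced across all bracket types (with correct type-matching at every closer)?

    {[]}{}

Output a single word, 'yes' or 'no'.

pos 0: push '{'; stack = {
pos 1: push '['; stack = {[
pos 2: ']' matches '['; pop; stack = {
pos 3: '}' matches '{'; pop; stack = (empty)
pos 4: push '{'; stack = {
pos 5: '}' matches '{'; pop; stack = (empty)
end: stack empty → VALID
Verdict: properly nested → yes

Answer: yes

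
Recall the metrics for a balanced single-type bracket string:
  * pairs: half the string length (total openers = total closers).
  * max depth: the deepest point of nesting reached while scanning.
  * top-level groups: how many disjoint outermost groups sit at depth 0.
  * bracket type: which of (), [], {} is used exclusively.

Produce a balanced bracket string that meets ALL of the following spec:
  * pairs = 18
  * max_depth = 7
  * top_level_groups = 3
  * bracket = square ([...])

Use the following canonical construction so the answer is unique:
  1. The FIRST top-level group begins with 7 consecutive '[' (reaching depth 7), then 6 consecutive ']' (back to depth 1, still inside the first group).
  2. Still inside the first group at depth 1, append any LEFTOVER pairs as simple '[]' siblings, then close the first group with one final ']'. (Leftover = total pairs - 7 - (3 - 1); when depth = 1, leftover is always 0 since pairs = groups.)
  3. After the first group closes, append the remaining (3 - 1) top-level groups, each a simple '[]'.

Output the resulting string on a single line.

Spec: pairs=18 depth=7 groups=3
Leftover pairs = 18 - 7 - (3-1) = 9
First group: deep chain of depth 7 + 9 sibling pairs
Remaining 2 groups: simple '[]' each

Answer: [[[[[[[]]]]]][][][][][][][][][]][][]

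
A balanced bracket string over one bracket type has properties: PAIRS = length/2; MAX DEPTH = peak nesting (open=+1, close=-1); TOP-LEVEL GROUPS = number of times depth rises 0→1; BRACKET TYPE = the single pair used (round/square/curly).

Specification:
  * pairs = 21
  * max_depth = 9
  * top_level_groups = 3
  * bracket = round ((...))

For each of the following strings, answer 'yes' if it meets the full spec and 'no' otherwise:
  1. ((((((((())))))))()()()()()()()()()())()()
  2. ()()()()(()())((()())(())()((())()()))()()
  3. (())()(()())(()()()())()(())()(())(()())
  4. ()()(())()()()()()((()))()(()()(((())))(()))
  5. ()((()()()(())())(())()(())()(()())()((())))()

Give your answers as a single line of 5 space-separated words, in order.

Answer: yes no no no no

Derivation:
String 1 '((((((((())))))))()()()()()()()()()())()()': depth seq [1 2 3 4 5 6 7 8 9 8 7 6 5 4 3 2 1 2 1 2 1 2 1 2 1 2 1 2 1 2 1 2 1 2 1 2 1 0 1 0 1 0]
  -> pairs=21 depth=9 groups=3 -> yes
String 2 '()()()()(()())((()())(())()((())()()))()()': depth seq [1 0 1 0 1 0 1 0 1 2 1 2 1 0 1 2 3 2 3 2 1 2 3 2 1 2 1 2 3 4 3 2 3 2 3 2 1 0 1 0 1 0]
  -> pairs=21 depth=4 groups=8 -> no
String 3 '(())()(()())(()()()())()(())()(())(()())': depth seq [1 2 1 0 1 0 1 2 1 2 1 0 1 2 1 2 1 2 1 2 1 0 1 0 1 2 1 0 1 0 1 2 1 0 1 2 1 2 1 0]
  -> pairs=20 depth=2 groups=9 -> no
String 4 '()()(())()()()()()((()))()(()()(((())))(()))': depth seq [1 0 1 0 1 2 1 0 1 0 1 0 1 0 1 0 1 0 1 2 3 2 1 0 1 0 1 2 1 2 1 2 3 4 5 4 3 2 1 2 3 2 1 0]
  -> pairs=22 depth=5 groups=11 -> no
String 5 '()((()()()(())())(())()(())()(()())()((())))()': depth seq [1 0 1 2 3 2 3 2 3 2 3 4 3 2 3 2 1 2 3 2 1 2 1 2 3 2 1 2 1 2 3 2 3 2 1 2 1 2 3 4 3 2 1 0 1 0]
  -> pairs=23 depth=4 groups=3 -> no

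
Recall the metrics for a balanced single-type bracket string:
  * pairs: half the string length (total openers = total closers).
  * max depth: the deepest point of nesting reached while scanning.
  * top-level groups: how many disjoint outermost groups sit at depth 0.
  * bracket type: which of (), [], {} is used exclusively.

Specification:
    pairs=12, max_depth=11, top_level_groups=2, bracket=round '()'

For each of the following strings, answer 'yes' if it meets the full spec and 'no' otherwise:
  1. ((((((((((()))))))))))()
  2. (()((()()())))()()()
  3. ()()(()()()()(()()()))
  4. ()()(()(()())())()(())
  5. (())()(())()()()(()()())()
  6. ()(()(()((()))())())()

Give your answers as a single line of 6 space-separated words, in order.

Answer: yes no no no no no

Derivation:
String 1 '((((((((((()))))))))))()': depth seq [1 2 3 4 5 6 7 8 9 10 11 10 9 8 7 6 5 4 3 2 1 0 1 0]
  -> pairs=12 depth=11 groups=2 -> yes
String 2 '(()((()()())))()()()': depth seq [1 2 1 2 3 4 3 4 3 4 3 2 1 0 1 0 1 0 1 0]
  -> pairs=10 depth=4 groups=4 -> no
String 3 '()()(()()()()(()()()))': depth seq [1 0 1 0 1 2 1 2 1 2 1 2 1 2 3 2 3 2 3 2 1 0]
  -> pairs=11 depth=3 groups=3 -> no
String 4 '()()(()(()())())()(())': depth seq [1 0 1 0 1 2 1 2 3 2 3 2 1 2 1 0 1 0 1 2 1 0]
  -> pairs=11 depth=3 groups=5 -> no
String 5 '(())()(())()()()(()()())()': depth seq [1 2 1 0 1 0 1 2 1 0 1 0 1 0 1 0 1 2 1 2 1 2 1 0 1 0]
  -> pairs=13 depth=2 groups=8 -> no
String 6 '()(()(()((()))())())()': depth seq [1 0 1 2 1 2 3 2 3 4 5 4 3 2 3 2 1 2 1 0 1 0]
  -> pairs=11 depth=5 groups=3 -> no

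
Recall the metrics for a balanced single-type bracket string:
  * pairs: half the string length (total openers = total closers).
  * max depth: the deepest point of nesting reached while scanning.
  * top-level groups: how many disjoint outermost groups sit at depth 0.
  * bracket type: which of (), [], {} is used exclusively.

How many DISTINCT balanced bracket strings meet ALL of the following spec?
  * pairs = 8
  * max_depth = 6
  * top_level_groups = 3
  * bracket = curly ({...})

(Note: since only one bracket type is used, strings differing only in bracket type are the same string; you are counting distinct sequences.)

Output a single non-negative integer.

Answer: 3

Derivation:
Spec: pairs=8 depth=6 groups=3
Count(depth <= 6) = 297
Count(depth <= 5) = 294
Count(depth == 6) = 297 - 294 = 3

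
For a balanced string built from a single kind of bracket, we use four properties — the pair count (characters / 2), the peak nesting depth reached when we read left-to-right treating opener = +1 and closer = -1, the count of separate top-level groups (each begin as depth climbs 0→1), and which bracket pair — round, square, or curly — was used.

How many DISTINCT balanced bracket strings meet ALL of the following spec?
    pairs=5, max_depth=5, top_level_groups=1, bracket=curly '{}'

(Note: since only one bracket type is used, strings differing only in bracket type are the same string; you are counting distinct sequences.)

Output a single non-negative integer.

Answer: 1

Derivation:
Spec: pairs=5 depth=5 groups=1
Count(depth <= 5) = 14
Count(depth <= 4) = 13
Count(depth == 5) = 14 - 13 = 1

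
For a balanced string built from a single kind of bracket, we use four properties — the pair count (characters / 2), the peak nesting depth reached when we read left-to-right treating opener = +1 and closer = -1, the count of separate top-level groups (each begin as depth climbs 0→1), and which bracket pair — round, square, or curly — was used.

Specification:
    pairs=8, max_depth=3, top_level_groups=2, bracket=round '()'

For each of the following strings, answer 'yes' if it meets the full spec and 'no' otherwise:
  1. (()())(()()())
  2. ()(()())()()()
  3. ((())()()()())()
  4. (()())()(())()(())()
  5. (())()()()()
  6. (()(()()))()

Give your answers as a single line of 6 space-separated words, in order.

String 1 '(()())(()()())': depth seq [1 2 1 2 1 0 1 2 1 2 1 2 1 0]
  -> pairs=7 depth=2 groups=2 -> no
String 2 '()(()())()()()': depth seq [1 0 1 2 1 2 1 0 1 0 1 0 1 0]
  -> pairs=7 depth=2 groups=5 -> no
String 3 '((())()()()())()': depth seq [1 2 3 2 1 2 1 2 1 2 1 2 1 0 1 0]
  -> pairs=8 depth=3 groups=2 -> yes
String 4 '(()())()(())()(())()': depth seq [1 2 1 2 1 0 1 0 1 2 1 0 1 0 1 2 1 0 1 0]
  -> pairs=10 depth=2 groups=6 -> no
String 5 '(())()()()()': depth seq [1 2 1 0 1 0 1 0 1 0 1 0]
  -> pairs=6 depth=2 groups=5 -> no
String 6 '(()(()()))()': depth seq [1 2 1 2 3 2 3 2 1 0 1 0]
  -> pairs=6 depth=3 groups=2 -> no

Answer: no no yes no no no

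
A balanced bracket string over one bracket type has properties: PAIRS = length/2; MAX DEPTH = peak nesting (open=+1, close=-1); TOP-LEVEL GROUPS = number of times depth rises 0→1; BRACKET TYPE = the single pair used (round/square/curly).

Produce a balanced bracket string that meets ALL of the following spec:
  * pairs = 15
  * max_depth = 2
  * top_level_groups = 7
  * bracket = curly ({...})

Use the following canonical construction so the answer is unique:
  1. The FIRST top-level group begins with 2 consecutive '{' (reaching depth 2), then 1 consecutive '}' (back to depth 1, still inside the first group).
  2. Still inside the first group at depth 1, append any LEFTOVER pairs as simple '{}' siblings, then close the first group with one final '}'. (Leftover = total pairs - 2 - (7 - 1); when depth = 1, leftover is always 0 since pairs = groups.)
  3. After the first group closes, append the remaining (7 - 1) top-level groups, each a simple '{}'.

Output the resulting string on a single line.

Spec: pairs=15 depth=2 groups=7
Leftover pairs = 15 - 2 - (7-1) = 7
First group: deep chain of depth 2 + 7 sibling pairs
Remaining 6 groups: simple '{}' each

Answer: {{}{}{}{}{}{}{}{}}{}{}{}{}{}{}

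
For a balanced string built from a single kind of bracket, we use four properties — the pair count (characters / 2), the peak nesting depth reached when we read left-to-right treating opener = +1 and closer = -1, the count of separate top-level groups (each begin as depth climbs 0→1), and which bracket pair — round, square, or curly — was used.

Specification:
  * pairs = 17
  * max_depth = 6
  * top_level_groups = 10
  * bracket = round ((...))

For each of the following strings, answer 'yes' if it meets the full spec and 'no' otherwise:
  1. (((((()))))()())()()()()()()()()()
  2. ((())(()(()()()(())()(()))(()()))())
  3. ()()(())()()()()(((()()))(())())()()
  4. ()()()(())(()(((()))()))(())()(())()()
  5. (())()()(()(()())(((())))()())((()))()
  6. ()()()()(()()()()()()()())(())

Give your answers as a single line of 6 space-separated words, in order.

Answer: yes no no no no no

Derivation:
String 1 '(((((()))))()())()()()()()()()()()': depth seq [1 2 3 4 5 6 5 4 3 2 1 2 1 2 1 0 1 0 1 0 1 0 1 0 1 0 1 0 1 0 1 0 1 0]
  -> pairs=17 depth=6 groups=10 -> yes
String 2 '((())(()(()()()(())()(()))(()()))())': depth seq [1 2 3 2 1 2 3 2 3 4 3 4 3 4 3 4 5 4 3 4 3 4 5 4 3 2 3 4 3 4 3 2 1 2 1 0]
  -> pairs=18 depth=5 groups=1 -> no
String 3 '()()(())()()()()(((()()))(())())()()': depth seq [1 0 1 0 1 2 1 0 1 0 1 0 1 0 1 0 1 2 3 4 3 4 3 2 1 2 3 2 1 2 1 0 1 0 1 0]
  -> pairs=18 depth=4 groups=10 -> no
String 4 '()()()(())(()(((()))()))(())()(())()()': depth seq [1 0 1 0 1 0 1 2 1 0 1 2 1 2 3 4 5 4 3 2 3 2 1 0 1 2 1 0 1 0 1 2 1 0 1 0 1 0]
  -> pairs=19 depth=5 groups=10 -> no
String 5 '(())()()(()(()())(((())))()())((()))()': depth seq [1 2 1 0 1 0 1 0 1 2 1 2 3 2 3 2 1 2 3 4 5 4 3 2 1 2 1 2 1 0 1 2 3 2 1 0 1 0]
  -> pairs=19 depth=5 groups=6 -> no
String 6 '()()()()(()()()()()()()())(())': depth seq [1 0 1 0 1 0 1 0 1 2 1 2 1 2 1 2 1 2 1 2 1 2 1 2 1 0 1 2 1 0]
  -> pairs=15 depth=2 groups=6 -> no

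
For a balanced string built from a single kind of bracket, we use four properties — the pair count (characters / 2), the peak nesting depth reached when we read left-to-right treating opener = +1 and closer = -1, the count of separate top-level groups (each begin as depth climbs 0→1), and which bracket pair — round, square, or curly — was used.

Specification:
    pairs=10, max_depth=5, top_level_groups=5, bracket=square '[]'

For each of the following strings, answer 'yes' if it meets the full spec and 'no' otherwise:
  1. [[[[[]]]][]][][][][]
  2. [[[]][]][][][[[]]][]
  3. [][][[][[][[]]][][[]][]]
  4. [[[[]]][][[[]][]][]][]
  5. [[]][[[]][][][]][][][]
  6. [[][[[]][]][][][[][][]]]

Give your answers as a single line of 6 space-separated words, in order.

String 1 '[[[[[]]]][]][][][][]': depth seq [1 2 3 4 5 4 3 2 1 2 1 0 1 0 1 0 1 0 1 0]
  -> pairs=10 depth=5 groups=5 -> yes
String 2 '[[[]][]][][][[[]]][]': depth seq [1 2 3 2 1 2 1 0 1 0 1 0 1 2 3 2 1 0 1 0]
  -> pairs=10 depth=3 groups=5 -> no
String 3 '[][][[][[][[]]][][[]][]]': depth seq [1 0 1 0 1 2 1 2 3 2 3 4 3 2 1 2 1 2 3 2 1 2 1 0]
  -> pairs=12 depth=4 groups=3 -> no
String 4 '[[[[]]][][[[]][]][]][]': depth seq [1 2 3 4 3 2 1 2 1 2 3 4 3 2 3 2 1 2 1 0 1 0]
  -> pairs=11 depth=4 groups=2 -> no
String 5 '[[]][[[]][][][]][][][]': depth seq [1 2 1 0 1 2 3 2 1 2 1 2 1 2 1 0 1 0 1 0 1 0]
  -> pairs=11 depth=3 groups=5 -> no
String 6 '[[][[[]][]][][][[][][]]]': depth seq [1 2 1 2 3 4 3 2 3 2 1 2 1 2 1 2 3 2 3 2 3 2 1 0]
  -> pairs=12 depth=4 groups=1 -> no

Answer: yes no no no no no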